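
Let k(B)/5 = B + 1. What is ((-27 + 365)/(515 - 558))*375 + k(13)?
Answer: -123740/43 ≈ -2877.7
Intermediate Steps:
k(B) = 5 + 5*B (k(B) = 5*(B + 1) = 5*(1 + B) = 5 + 5*B)
((-27 + 365)/(515 - 558))*375 + k(13) = ((-27 + 365)/(515 - 558))*375 + (5 + 5*13) = (338/(-43))*375 + (5 + 65) = (338*(-1/43))*375 + 70 = -338/43*375 + 70 = -126750/43 + 70 = -123740/43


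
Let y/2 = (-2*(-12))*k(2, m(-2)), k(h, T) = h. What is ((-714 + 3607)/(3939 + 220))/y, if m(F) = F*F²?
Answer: 2893/399264 ≈ 0.0072458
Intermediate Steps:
m(F) = F³
y = 96 (y = 2*(-2*(-12)*2) = 2*(24*2) = 2*48 = 96)
((-714 + 3607)/(3939 + 220))/y = ((-714 + 3607)/(3939 + 220))/96 = (2893/4159)*(1/96) = 2893/399264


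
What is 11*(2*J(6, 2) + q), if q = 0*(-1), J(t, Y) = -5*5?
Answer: -550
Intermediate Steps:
J(t, Y) = -25
q = 0
11*(2*J(6, 2) + q) = 11*(2*(-25) + 0) = 11*(-50 + 0) = 11*(-50) = -550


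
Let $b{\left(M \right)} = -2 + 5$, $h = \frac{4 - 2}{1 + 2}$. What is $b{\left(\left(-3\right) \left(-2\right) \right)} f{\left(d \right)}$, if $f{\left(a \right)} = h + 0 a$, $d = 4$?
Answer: $2$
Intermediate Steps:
$h = \frac{2}{3} \approx 0.66667$
$f{\left(a \right)} = \frac{2}{3}$ ($f{\left(a \right)} = \frac{2}{3} + 0 a = \frac{2}{3} + 0 = \frac{2}{3}$)
$b{\left(M \right)} = 3$
$b{\left(\left(-3\right) \left(-2\right) \right)} f{\left(d \right)} = 3 \cdot \frac{2}{3} = 2$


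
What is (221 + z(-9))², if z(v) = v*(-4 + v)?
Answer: 114244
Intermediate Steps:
(221 + z(-9))² = (221 - 9*(-4 - 9))² = (221 - 9*(-13))² = (221 + 117)² = 338² = 114244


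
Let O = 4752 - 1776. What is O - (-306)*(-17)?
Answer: -2226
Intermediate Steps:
O = 2976
O - (-306)*(-17) = 2976 - (-306)*(-17) = 2976 - 1*5202 = 2976 - 5202 = -2226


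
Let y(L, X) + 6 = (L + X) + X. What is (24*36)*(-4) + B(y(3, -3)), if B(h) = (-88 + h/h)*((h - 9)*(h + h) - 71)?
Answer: -25467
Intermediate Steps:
y(L, X) = -6 + L + 2*X (y(L, X) = -6 + ((L + X) + X) = -6 + (L + 2*X) = -6 + L + 2*X)
B(h) = 6177 - 174*h*(-9 + h) (B(h) = (-88 + 1)*((-9 + h)*(2*h) - 71) = -87*(2*h*(-9 + h) - 71) = -87*(-71 + 2*h*(-9 + h)) = 6177 - 174*h*(-9 + h))
(24*36)*(-4) + B(y(3, -3)) = (24*36)*(-4) + (6177 - 174*(-6 + 3 + 2*(-3))² + 1566*(-6 + 3 + 2*(-3))) = 864*(-4) + (6177 - 174*(-6 + 3 - 6)² + 1566*(-6 + 3 - 6)) = -3456 + (6177 - 174*(-9)² + 1566*(-9)) = -3456 + (6177 - 174*81 - 14094) = -3456 + (6177 - 14094 - 14094) = -3456 - 22011 = -25467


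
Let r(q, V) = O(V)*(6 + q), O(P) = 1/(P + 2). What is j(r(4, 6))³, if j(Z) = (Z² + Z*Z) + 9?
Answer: 912673/512 ≈ 1782.6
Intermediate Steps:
O(P) = 1/(2 + P)
r(q, V) = (6 + q)/(2 + V)
j(Z) = 9 + 2*Z² (j(Z) = (Z² + Z²) + 9 = 2*Z² + 9 = 9 + 2*Z²)
j(r(4, 6))³ = (9 + 2*((6 + 4)/(2 + 6))²)³ = (9 + 2*(10/8)²)³ = (9 + 2*((⅛)*10)²)³ = (9 + 2*(5/4)²)³ = (9 + 2*(25/16))³ = (9 + 25/8)³ = (97/8)³ = 912673/512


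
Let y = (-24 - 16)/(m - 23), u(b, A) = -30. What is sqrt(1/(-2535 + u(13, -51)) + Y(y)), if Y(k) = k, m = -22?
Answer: sqrt(649515)/855 ≈ 0.94260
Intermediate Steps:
y = 8/9 (y = (-24 - 16)/(-22 - 23) = -40/(-45) = -40*(-1/45) = 8/9 ≈ 0.88889)
sqrt(1/(-2535 + u(13, -51)) + Y(y)) = sqrt(1/(-2535 - 30) + 8/9) = sqrt(1/(-2565) + 8/9) = sqrt(-1/2565 + 8/9) = sqrt(2279/2565) = sqrt(649515)/855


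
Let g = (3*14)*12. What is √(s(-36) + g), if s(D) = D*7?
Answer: 6*√7 ≈ 15.875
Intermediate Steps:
s(D) = 7*D
g = 504 (g = 42*12 = 504)
√(s(-36) + g) = √(7*(-36) + 504) = √(-252 + 504) = √252 = 6*√7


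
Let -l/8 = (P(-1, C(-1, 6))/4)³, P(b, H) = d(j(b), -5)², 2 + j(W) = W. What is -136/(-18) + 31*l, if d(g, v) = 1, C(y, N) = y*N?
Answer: 265/72 ≈ 3.6806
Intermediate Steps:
C(y, N) = N*y
j(W) = -2 + W
P(b, H) = 1 (P(b, H) = 1² = 1)
l = -⅛ (l = -8*(1/4)³ = -8*(1*(¼))³ = -8*(¼)³ = -8*1/64 = -⅛ ≈ -0.12500)
-136/(-18) + 31*l = -136/(-18) + 31*(-⅛) = -136*(-1/18) - 31/8 = 68/9 - 31/8 = 265/72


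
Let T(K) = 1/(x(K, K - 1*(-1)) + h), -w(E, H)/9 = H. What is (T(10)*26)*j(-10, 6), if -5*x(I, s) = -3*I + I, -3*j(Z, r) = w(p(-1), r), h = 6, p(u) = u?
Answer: 234/5 ≈ 46.800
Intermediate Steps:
w(E, H) = -9*H
j(Z, r) = 3*r (j(Z, r) = -(-3)*r = 3*r)
x(I, s) = 2*I/5 (x(I, s) = -(-3*I + I)/5 = -(-2)*I/5 = 2*I/5)
T(K) = 1/(6 + 2*K/5) (T(K) = 1/(2*K/5 + 6) = 1/(6 + 2*K/5))
(T(10)*26)*j(-10, 6) = ((5/(2*(15 + 10)))*26)*(3*6) = (((5/2)/25)*26)*18 = (((5/2)*(1/25))*26)*18 = ((1/10)*26)*18 = (13/5)*18 = 234/5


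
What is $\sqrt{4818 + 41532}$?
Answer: $15 \sqrt{206} \approx 215.29$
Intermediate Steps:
$\sqrt{4818 + 41532} = \sqrt{46350} = 15 \sqrt{206}$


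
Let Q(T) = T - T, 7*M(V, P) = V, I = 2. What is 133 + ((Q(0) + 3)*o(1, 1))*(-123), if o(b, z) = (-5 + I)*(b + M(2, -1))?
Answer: 10894/7 ≈ 1556.3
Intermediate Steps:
M(V, P) = V/7
Q(T) = 0
o(b, z) = -6/7 - 3*b (o(b, z) = (-5 + 2)*(b + (⅐)*2) = -3*(b + 2/7) = -3*(2/7 + b) = -6/7 - 3*b)
133 + ((Q(0) + 3)*o(1, 1))*(-123) = 133 + ((0 + 3)*(-6/7 - 3*1))*(-123) = 133 + (3*(-6/7 - 3))*(-123) = 133 + (3*(-27/7))*(-123) = 133 - 81/7*(-123) = 133 + 9963/7 = 10894/7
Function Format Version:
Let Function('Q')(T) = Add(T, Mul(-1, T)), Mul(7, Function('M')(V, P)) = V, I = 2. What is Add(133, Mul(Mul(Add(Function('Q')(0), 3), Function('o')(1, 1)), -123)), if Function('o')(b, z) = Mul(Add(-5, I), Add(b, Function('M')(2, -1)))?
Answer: Rational(10894, 7) ≈ 1556.3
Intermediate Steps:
Function('M')(V, P) = Mul(Rational(1, 7), V)
Function('Q')(T) = 0
Function('o')(b, z) = Add(Rational(-6, 7), Mul(-3, b)) (Function('o')(b, z) = Mul(Add(-5, 2), Add(b, Mul(Rational(1, 7), 2))) = Mul(-3, Add(b, Rational(2, 7))) = Mul(-3, Add(Rational(2, 7), b)) = Add(Rational(-6, 7), Mul(-3, b)))
Add(133, Mul(Mul(Add(Function('Q')(0), 3), Function('o')(1, 1)), -123)) = Add(133, Mul(Mul(Add(0, 3), Add(Rational(-6, 7), Mul(-3, 1))), -123)) = Add(133, Mul(Mul(3, Add(Rational(-6, 7), -3)), -123)) = Add(133, Mul(Mul(3, Rational(-27, 7)), -123)) = Add(133, Mul(Rational(-81, 7), -123)) = Add(133, Rational(9963, 7)) = Rational(10894, 7)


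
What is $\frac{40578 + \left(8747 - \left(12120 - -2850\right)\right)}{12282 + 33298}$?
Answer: $\frac{6871}{9116} \approx 0.75373$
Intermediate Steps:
$\frac{40578 + \left(8747 - \left(12120 - -2850\right)\right)}{12282 + 33298} = \frac{40578 + \left(8747 - \left(12120 + 2850\right)\right)}{45580} = \left(40578 + \left(8747 - 14970\right)\right) \frac{1}{45580} = \left(40578 - 6223\right) \frac{1}{45580} = 34355 \cdot \frac{1}{45580} = \frac{6871}{9116}$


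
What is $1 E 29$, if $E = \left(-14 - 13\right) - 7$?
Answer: $-986$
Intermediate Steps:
$E = -34$ ($E = -27 - 7 = -34$)
$1 E 29 = 1 \left(-34\right) 29 = \left(-34\right) 29 = -986$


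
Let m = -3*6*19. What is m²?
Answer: 116964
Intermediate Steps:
m = -342 (m = -18*19 = -342)
m² = (-342)² = 116964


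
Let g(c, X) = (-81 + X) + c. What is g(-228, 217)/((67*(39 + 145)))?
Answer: -1/134 ≈ -0.0074627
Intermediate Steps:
g(c, X) = -81 + X + c
g(-228, 217)/((67*(39 + 145))) = (-81 + 217 - 228)/((67*(39 + 145))) = -92/(67*184) = -92/12328 = -92*1/12328 = -1/134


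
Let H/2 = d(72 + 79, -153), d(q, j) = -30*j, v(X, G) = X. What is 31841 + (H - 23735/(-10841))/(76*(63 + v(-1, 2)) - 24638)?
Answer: 6878122143091/216017766 ≈ 31841.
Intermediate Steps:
H = 9180 (H = 2*(-30*(-153)) = 2*4590 = 9180)
31841 + (H - 23735/(-10841))/(76*(63 + v(-1, 2)) - 24638) = 31841 + (9180 - 23735/(-10841))/(76*(63 - 1) - 24638) = 31841 + (9180 - 23735*(-1/10841))/(76*62 - 24638) = 31841 + (9180 + 23735/10841)/(4712 - 24638) = 31841 + (99544115/10841)/(-19926) = 31841 + (99544115/10841)*(-1/19926) = 31841 - 99544115/216017766 = 6878122143091/216017766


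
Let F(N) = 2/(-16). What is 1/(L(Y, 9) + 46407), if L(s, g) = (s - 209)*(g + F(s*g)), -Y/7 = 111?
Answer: 4/150625 ≈ 2.6556e-5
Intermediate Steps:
F(N) = -⅛ (F(N) = 2*(-1/16) = -⅛)
Y = -777 (Y = -7*111 = -777)
L(s, g) = (-209 + s)*(-⅛ + g) (L(s, g) = (s - 209)*(g - ⅛) = (-209 + s)*(-⅛ + g))
1/(L(Y, 9) + 46407) = 1/((209/8 - 209*9 - ⅛*(-777) + 9*(-777)) + 46407) = 1/((209/8 - 1881 + 777/8 - 6993) + 46407) = 1/(-35003/4 + 46407) = 1/(150625/4) = 4/150625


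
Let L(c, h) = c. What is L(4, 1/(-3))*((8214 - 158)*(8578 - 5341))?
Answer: 104309088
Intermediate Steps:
L(4, 1/(-3))*((8214 - 158)*(8578 - 5341)) = 4*((8214 - 158)*(8578 - 5341)) = 4*(8056*3237) = 4*26077272 = 104309088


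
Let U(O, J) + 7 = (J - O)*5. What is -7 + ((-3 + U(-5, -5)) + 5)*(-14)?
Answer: 63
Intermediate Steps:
U(O, J) = -7 - 5*O + 5*J (U(O, J) = -7 + (J - O)*5 = -7 + (-5*O + 5*J) = -7 - 5*O + 5*J)
-7 + ((-3 + U(-5, -5)) + 5)*(-14) = -7 + ((-3 + (-7 - 5*(-5) + 5*(-5))) + 5)*(-14) = -7 + ((-3 + (-7 + 25 - 25)) + 5)*(-14) = -7 + ((-3 - 7) + 5)*(-14) = -7 + (-10 + 5)*(-14) = -7 - 5*(-14) = -7 + 70 = 63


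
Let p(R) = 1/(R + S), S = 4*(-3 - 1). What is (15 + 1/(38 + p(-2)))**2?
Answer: 105329169/466489 ≈ 225.79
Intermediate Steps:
S = -16 (S = 4*(-4) = -16)
p(R) = 1/(-16 + R) (p(R) = 1/(R - 16) = 1/(-16 + R))
(15 + 1/(38 + p(-2)))**2 = (15 + 1/(38 + 1/(-16 - 2)))**2 = (15 + 1/(38 + 1/(-18)))**2 = (15 + 1/(38 - 1/18))**2 = (15 + 1/(683/18))**2 = (15 + 18/683)**2 = (10263/683)**2 = 105329169/466489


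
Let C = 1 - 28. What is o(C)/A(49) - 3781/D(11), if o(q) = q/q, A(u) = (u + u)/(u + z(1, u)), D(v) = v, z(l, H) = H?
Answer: -3770/11 ≈ -342.73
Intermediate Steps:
C = -27
A(u) = 1 (A(u) = (u + u)/(u + u) = (2*u)/((2*u)) = (2*u)*(1/(2*u)) = 1)
o(q) = 1
o(C)/A(49) - 3781/D(11) = 1/1 - 3781/11 = 1*1 - 3781*1/11 = 1 - 3781/11 = -3770/11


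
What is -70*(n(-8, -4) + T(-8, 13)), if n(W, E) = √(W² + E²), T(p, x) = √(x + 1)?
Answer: -280*√5 - 70*√14 ≈ -888.01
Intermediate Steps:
T(p, x) = √(1 + x)
n(W, E) = √(E² + W²)
-70*(n(-8, -4) + T(-8, 13)) = -70*(√((-4)² + (-8)²) + √(1 + 13)) = -70*(√(16 + 64) + √14) = -70*(√80 + √14) = -70*(4*√5 + √14) = -70*(√14 + 4*√5) = -280*√5 - 70*√14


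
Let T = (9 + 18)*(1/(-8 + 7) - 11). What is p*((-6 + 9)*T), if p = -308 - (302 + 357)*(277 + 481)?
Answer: 485834760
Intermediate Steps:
p = -499830 (p = -308 - 659*758 = -308 - 1*499522 = -308 - 499522 = -499830)
T = -324 (T = 27*(1/(-1) - 11) = 27*(-1 - 11) = 27*(-12) = -324)
p*((-6 + 9)*T) = -499830*(-6 + 9)*(-324) = -1499490*(-324) = -499830*(-972) = 485834760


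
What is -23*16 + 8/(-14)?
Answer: -2580/7 ≈ -368.57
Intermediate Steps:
-23*16 + 8/(-14) = -368 + 8*(-1/14) = -368 - 4/7 = -2580/7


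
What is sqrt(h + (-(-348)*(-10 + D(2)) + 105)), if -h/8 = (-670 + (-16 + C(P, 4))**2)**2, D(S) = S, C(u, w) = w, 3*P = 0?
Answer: I*sqrt(2216087) ≈ 1488.7*I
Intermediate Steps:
P = 0 (P = (1/3)*0 = 0)
h = -2213408 (h = -8*(-670 + (-16 + 4)**2)**2 = -8*(-670 + (-12)**2)**2 = -8*(-670 + 144)**2 = -8*(-526)**2 = -8*276676 = -2213408)
sqrt(h + (-(-348)*(-10 + D(2)) + 105)) = sqrt(-2213408 + (-(-348)*(-10 + 2) + 105)) = sqrt(-2213408 + (-(-348)*(-8) + 105)) = sqrt(-2213408 + (-348*8 + 105)) = sqrt(-2213408 + (-2784 + 105)) = sqrt(-2213408 - 2679) = sqrt(-2216087) = I*sqrt(2216087)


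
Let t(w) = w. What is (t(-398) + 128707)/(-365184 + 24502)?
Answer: -128309/340682 ≈ -0.37662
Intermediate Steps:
(t(-398) + 128707)/(-365184 + 24502) = (-398 + 128707)/(-365184 + 24502) = 128309/(-340682) = 128309*(-1/340682) = -128309/340682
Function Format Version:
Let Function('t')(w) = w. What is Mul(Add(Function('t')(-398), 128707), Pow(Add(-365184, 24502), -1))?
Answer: Rational(-128309, 340682) ≈ -0.37662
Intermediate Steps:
Mul(Add(Function('t')(-398), 128707), Pow(Add(-365184, 24502), -1)) = Mul(Add(-398, 128707), Pow(Add(-365184, 24502), -1)) = Mul(128309, Pow(-340682, -1)) = Mul(128309, Rational(-1, 340682)) = Rational(-128309, 340682)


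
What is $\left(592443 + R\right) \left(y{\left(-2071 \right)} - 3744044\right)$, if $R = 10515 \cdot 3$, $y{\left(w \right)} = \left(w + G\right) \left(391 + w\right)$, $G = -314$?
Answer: $163956590928$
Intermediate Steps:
$y{\left(w \right)} = \left(-314 + w\right) \left(391 + w\right)$ ($y{\left(w \right)} = \left(w - 314\right) \left(391 + w\right) = \left(-314 + w\right) \left(391 + w\right)$)
$R = 31545$
$\left(592443 + R\right) \left(y{\left(-2071 \right)} - 3744044\right) = \left(592443 + 31545\right) \left(\left(-122774 + \left(-2071\right)^{2} + 77 \left(-2071\right)\right) - 3744044\right) = 623988 \left(\left(-122774 + 4289041 - 159467\right) - 3744044\right) = 623988 \left(4006800 - 3744044\right) = 623988 \cdot 262756 = 163956590928$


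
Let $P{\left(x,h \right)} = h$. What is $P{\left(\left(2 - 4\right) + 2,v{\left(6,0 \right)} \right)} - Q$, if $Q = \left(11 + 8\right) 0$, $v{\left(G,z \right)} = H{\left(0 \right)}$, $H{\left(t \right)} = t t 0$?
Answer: $0$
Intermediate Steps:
$H{\left(t \right)} = 0$ ($H{\left(t \right)} = t^{2} \cdot 0 = 0$)
$v{\left(G,z \right)} = 0$
$Q = 0$ ($Q = 19 \cdot 0 = 0$)
$P{\left(\left(2 - 4\right) + 2,v{\left(6,0 \right)} \right)} - Q = 0 - 0 = 0 + 0 = 0$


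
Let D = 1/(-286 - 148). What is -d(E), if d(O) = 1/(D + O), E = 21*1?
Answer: -434/9113 ≈ -0.047624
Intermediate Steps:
D = -1/434 (D = 1/(-434) = -1/434 ≈ -0.0023041)
E = 21
d(O) = 1/(-1/434 + O)
-d(E) = -434/(-1 + 434*21) = -434/(-1 + 9114) = -434/9113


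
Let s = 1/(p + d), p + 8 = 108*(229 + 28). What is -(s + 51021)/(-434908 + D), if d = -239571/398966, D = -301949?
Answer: 564816194894903/8157205202322429 ≈ 0.069241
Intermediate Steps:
p = 27748 (p = -8 + 108*(229 + 28) = -8 + 108*257 = -8 + 27756 = 27748)
d = -239571/398966 (d = -239571*1/398966 = -239571/398966 ≈ -0.60048)
s = 398966/11070268997 (s = 1/(27748 - 239571/398966) = 1/(11070268997/398966) = 398966/11070268997 ≈ 3.6039e-5)
-(s + 51021)/(-434908 + D) = -(398966/11070268997 + 51021)/(-434908 - 301949) = -564816194894903/(11070268997*(-736857)) = -564816194894903*(-1)/(11070268997*736857) = -1*(-564816194894903/8157205202322429) = 564816194894903/8157205202322429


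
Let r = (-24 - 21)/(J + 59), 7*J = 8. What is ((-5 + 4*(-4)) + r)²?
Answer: 83832336/177241 ≈ 472.98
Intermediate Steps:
J = 8/7 (J = (⅐)*8 = 8/7 ≈ 1.1429)
r = -315/421 (r = (-24 - 21)/(8/7 + 59) = -45/421/7 = -45*7/421 = -315/421 ≈ -0.74822)
((-5 + 4*(-4)) + r)² = ((-5 + 4*(-4)) - 315/421)² = ((-5 - 16) - 315/421)² = (-21 - 315/421)² = (-9156/421)² = 83832336/177241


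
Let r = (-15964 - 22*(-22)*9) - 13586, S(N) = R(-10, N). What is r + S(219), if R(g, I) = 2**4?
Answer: -25178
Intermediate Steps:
R(g, I) = 16
S(N) = 16
r = -25194 (r = (-15964 + 484*9) - 13586 = (-15964 + 4356) - 13586 = -11608 - 13586 = -25194)
r + S(219) = -25194 + 16 = -25178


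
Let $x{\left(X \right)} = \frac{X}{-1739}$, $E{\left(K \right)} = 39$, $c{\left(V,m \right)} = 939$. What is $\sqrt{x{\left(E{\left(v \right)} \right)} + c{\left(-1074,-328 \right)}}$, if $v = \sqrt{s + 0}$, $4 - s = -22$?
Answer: $\frac{\sqrt{2839581798}}{1739} \approx 30.643$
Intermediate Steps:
$s = 26$ ($s = 4 - -22 = 4 + 22 = 26$)
$v = \sqrt{26}$ ($v = \sqrt{26 + 0} = \sqrt{26} \approx 5.099$)
$x{\left(X \right)} = - \frac{X}{1739}$ ($x{\left(X \right)} = X \left(- \frac{1}{1739}\right) = - \frac{X}{1739}$)
$\sqrt{x{\left(E{\left(v \right)} \right)} + c{\left(-1074,-328 \right)}} = \sqrt{\left(- \frac{1}{1739}\right) 39 + 939} = \sqrt{- \frac{39}{1739} + 939} = \sqrt{\frac{1632882}{1739}} = \frac{\sqrt{2839581798}}{1739}$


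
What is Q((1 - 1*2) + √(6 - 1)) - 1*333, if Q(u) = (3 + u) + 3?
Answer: -328 + √5 ≈ -325.76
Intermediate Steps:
Q(u) = 6 + u
Q((1 - 1*2) + √(6 - 1)) - 1*333 = (6 + ((1 - 1*2) + √(6 - 1))) - 1*333 = (6 + ((1 - 2) + √5)) - 333 = (6 + (-1 + √5)) - 333 = (5 + √5) - 333 = -328 + √5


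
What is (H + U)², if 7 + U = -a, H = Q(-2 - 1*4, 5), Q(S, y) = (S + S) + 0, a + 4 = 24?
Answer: 1521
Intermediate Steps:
a = 20 (a = -4 + 24 = 20)
Q(S, y) = 2*S (Q(S, y) = 2*S + 0 = 2*S)
H = -12 (H = 2*(-2 - 1*4) = 2*(-2 - 4) = 2*(-6) = -12)
U = -27 (U = -7 - 1*20 = -7 - 20 = -27)
(H + U)² = (-12 - 27)² = (-39)² = 1521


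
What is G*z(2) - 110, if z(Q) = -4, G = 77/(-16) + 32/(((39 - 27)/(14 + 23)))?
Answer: -5825/12 ≈ -485.42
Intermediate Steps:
G = 4505/48 (G = 77*(-1/16) + 32/((12/37)) = -77/16 + 32/((12*(1/37))) = -77/16 + 32/(12/37) = -77/16 + 32*(37/12) = -77/16 + 296/3 = 4505/48 ≈ 93.854)
G*z(2) - 110 = (4505/48)*(-4) - 110 = -4505/12 - 110 = -5825/12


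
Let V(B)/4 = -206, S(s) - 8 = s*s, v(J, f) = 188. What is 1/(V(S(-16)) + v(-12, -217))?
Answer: -1/636 ≈ -0.0015723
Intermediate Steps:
S(s) = 8 + s**2 (S(s) = 8 + s*s = 8 + s**2)
V(B) = -824 (V(B) = 4*(-206) = -824)
1/(V(S(-16)) + v(-12, -217)) = 1/(-824 + 188) = 1/(-636) = -1/636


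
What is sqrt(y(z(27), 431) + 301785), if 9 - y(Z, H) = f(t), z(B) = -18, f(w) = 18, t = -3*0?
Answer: 4*sqrt(18861) ≈ 549.34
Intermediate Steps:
t = 0
y(Z, H) = -9 (y(Z, H) = 9 - 1*18 = 9 - 18 = -9)
sqrt(y(z(27), 431) + 301785) = sqrt(-9 + 301785) = sqrt(301776) = 4*sqrt(18861)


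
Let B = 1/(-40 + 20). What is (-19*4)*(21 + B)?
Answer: -7961/5 ≈ -1592.2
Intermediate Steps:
B = -1/20 (B = 1/(-20) = -1/20 ≈ -0.050000)
(-19*4)*(21 + B) = (-19*4)*(21 - 1/20) = -76*419/20 = -7961/5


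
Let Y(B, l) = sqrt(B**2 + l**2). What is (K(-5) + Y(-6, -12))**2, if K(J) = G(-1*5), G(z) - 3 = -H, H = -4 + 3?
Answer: 196 + 48*sqrt(5) ≈ 303.33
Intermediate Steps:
H = -1
G(z) = 4 (G(z) = 3 - 1*(-1) = 3 + 1 = 4)
K(J) = 4
(K(-5) + Y(-6, -12))**2 = (4 + sqrt((-6)**2 + (-12)**2))**2 = (4 + sqrt(36 + 144))**2 = (4 + sqrt(180))**2 = (4 + 6*sqrt(5))**2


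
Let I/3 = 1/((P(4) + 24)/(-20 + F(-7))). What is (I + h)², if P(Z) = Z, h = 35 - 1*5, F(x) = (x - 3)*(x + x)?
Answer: 90000/49 ≈ 1836.7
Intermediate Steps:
F(x) = 2*x*(-3 + x) (F(x) = (-3 + x)*(2*x) = 2*x*(-3 + x))
h = 30 (h = 35 - 5 = 30)
I = 90/7 (I = 3/(((4 + 24)/(-20 + 2*(-7)*(-3 - 7)))) = 3/((28/(-20 + 2*(-7)*(-10)))) = 3/((28/(-20 + 140))) = 3/((28/120)) = 3/((28*(1/120))) = 3/(7/30) = 3*(30/7) = 90/7 ≈ 12.857)
(I + h)² = (90/7 + 30)² = (300/7)² = 90000/49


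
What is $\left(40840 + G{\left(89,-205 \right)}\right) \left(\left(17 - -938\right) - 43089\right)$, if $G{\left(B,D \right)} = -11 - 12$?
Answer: $-1719783478$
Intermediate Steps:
$G{\left(B,D \right)} = -23$ ($G{\left(B,D \right)} = -11 - 12 = -23$)
$\left(40840 + G{\left(89,-205 \right)}\right) \left(\left(17 - -938\right) - 43089\right) = \left(40840 - 23\right) \left(\left(17 - -938\right) - 43089\right) = 40817 \left(\left(17 + 938\right) - 43089\right) = 40817 \left(955 - 43089\right) = 40817 \left(-42134\right) = -1719783478$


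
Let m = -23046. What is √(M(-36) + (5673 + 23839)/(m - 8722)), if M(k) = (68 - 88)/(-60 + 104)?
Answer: I*√60434/209 ≈ 1.1762*I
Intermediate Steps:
M(k) = -5/11 (M(k) = -20/44 = -20*1/44 = -5/11)
√(M(-36) + (5673 + 23839)/(m - 8722)) = √(-5/11 + (5673 + 23839)/(-23046 - 8722)) = √(-5/11 + 29512/(-31768)) = √(-5/11 + 29512*(-1/31768)) = √(-5/11 - 3689/3971) = √(-5494/3971) = I*√60434/209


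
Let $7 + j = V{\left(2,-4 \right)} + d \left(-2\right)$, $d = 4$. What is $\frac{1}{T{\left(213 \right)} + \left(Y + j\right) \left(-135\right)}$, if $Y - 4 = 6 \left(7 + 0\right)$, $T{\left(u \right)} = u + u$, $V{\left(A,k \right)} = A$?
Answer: $- \frac{1}{4029} \approx -0.0002482$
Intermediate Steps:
$T{\left(u \right)} = 2 u$
$j = -13$ ($j = -7 + \left(2 + 4 \left(-2\right)\right) = -7 + \left(2 - 8\right) = -7 - 6 = -13$)
$Y = 46$ ($Y = 4 + 6 \left(7 + 0\right) = 4 + 6 \cdot 7 = 4 + 42 = 46$)
$\frac{1}{T{\left(213 \right)} + \left(Y + j\right) \left(-135\right)} = \frac{1}{2 \cdot 213 + \left(46 - 13\right) \left(-135\right)} = \frac{1}{426 + 33 \left(-135\right)} = \frac{1}{426 - 4455} = \frac{1}{-4029} = - \frac{1}{4029}$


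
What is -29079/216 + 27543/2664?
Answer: -55183/444 ≈ -124.29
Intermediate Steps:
-29079/216 + 27543/2664 = -29079*1/216 + 27543*(1/2664) = -1077/8 + 9181/888 = -55183/444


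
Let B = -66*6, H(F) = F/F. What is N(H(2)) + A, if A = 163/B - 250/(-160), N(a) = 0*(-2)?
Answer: 1823/1584 ≈ 1.1509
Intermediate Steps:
H(F) = 1
B = -396
N(a) = 0
A = 1823/1584 (A = 163/(-396) - 250/(-160) = 163*(-1/396) - 250*(-1/160) = -163/396 + 25/16 = 1823/1584 ≈ 1.1509)
N(H(2)) + A = 0 + 1823/1584 = 1823/1584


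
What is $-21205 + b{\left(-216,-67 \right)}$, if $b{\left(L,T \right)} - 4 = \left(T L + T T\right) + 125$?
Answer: $-2115$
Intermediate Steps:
$b{\left(L,T \right)} = 129 + T^{2} + L T$ ($b{\left(L,T \right)} = 4 + \left(\left(T L + T T\right) + 125\right) = 4 + \left(\left(L T + T^{2}\right) + 125\right) = 4 + \left(\left(T^{2} + L T\right) + 125\right) = 4 + \left(125 + T^{2} + L T\right) = 129 + T^{2} + L T$)
$-21205 + b{\left(-216,-67 \right)} = -21205 + \left(129 + \left(-67\right)^{2} - -14472\right) = -21205 + \left(129 + 4489 + 14472\right) = -21205 + 19090 = -2115$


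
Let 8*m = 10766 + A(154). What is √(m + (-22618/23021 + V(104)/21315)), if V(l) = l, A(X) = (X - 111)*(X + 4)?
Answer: √10781123422258640265/70098945 ≈ 46.840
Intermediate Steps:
A(X) = (-111 + X)*(4 + X)
m = 2195 (m = (10766 + (-444 + 154² - 107*154))/8 = (10766 + (-444 + 23716 - 16478))/8 = (10766 + 6794)/8 = (⅛)*17560 = 2195)
√(m + (-22618/23021 + V(104)/21315)) = √(2195 + (-22618/23021 + 104/21315)) = √(2195 - 479708486/490692615) = √(1076590581439/490692615) = √10781123422258640265/70098945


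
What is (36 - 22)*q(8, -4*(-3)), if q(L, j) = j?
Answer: 168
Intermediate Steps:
(36 - 22)*q(8, -4*(-3)) = (36 - 22)*(-4*(-3)) = 14*12 = 168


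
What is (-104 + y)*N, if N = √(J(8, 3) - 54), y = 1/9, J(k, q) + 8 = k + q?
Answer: -935*I*√51/9 ≈ -741.92*I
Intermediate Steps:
J(k, q) = -8 + k + q (J(k, q) = -8 + (k + q) = -8 + k + q)
y = ⅑ ≈ 0.11111
N = I*√51 (N = √((-8 + 8 + 3) - 54) = √(3 - 54) = √(-51) = I*√51 ≈ 7.1414*I)
(-104 + y)*N = (-104 + ⅑)*(I*√51) = -935*I*√51/9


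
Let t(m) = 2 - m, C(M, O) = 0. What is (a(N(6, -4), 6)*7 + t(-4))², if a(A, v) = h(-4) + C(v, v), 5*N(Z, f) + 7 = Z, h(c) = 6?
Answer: 2304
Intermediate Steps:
N(Z, f) = -7/5 + Z/5
a(A, v) = 6 (a(A, v) = 6 + 0 = 6)
(a(N(6, -4), 6)*7 + t(-4))² = (6*7 + (2 - 1*(-4)))² = (42 + (2 + 4))² = (42 + 6)² = 48² = 2304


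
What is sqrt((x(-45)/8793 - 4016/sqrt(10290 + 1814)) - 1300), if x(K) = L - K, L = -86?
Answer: sqrt(-25565506595134333 - 13049812678572*sqrt(3026))/4434603 ≈ 36.558*I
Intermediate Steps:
x(K) = -86 - K
sqrt((x(-45)/8793 - 4016/sqrt(10290 + 1814)) - 1300) = sqrt(((-86 - 1*(-45))/8793 - 4016/sqrt(10290 + 1814)) - 1300) = sqrt(((-86 + 45)*(1/8793) - 4016*sqrt(3026)/6052) - 1300) = sqrt((-41*1/8793 - 4016*sqrt(3026)/6052) - 1300) = sqrt((-41/8793 - 1004*sqrt(3026)/1513) - 1300) = sqrt(-11430941/8793 - 1004*sqrt(3026)/1513)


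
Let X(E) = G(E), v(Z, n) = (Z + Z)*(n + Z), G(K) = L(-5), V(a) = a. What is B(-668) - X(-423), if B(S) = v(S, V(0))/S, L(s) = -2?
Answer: -1334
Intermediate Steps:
G(K) = -2
v(Z, n) = 2*Z*(Z + n) (v(Z, n) = (2*Z)*(Z + n) = 2*Z*(Z + n))
X(E) = -2
B(S) = 2*S (B(S) = (2*S*(S + 0))/S = (2*S*S)/S = (2*S²)/S = 2*S)
B(-668) - X(-423) = 2*(-668) - 1*(-2) = -1336 + 2 = -1334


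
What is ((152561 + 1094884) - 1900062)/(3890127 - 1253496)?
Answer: -8057/32551 ≈ -0.24752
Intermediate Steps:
((152561 + 1094884) - 1900062)/(3890127 - 1253496) = (1247445 - 1900062)/2636631 = -652617*1/2636631 = -8057/32551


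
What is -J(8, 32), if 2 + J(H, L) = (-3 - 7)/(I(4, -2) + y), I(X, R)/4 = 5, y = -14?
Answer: 11/3 ≈ 3.6667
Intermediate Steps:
I(X, R) = 20 (I(X, R) = 4*5 = 20)
J(H, L) = -11/3 (J(H, L) = -2 + (-3 - 7)/(20 - 14) = -2 - 10/6 = -2 - 10*⅙ = -2 - 5/3 = -11/3)
-J(8, 32) = -1*(-11/3) = 11/3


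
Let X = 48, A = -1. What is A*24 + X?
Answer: 24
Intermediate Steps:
A*24 + X = -1*24 + 48 = -24 + 48 = 24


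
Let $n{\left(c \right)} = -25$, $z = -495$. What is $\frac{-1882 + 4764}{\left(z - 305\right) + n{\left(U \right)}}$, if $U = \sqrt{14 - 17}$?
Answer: $- \frac{262}{75} \approx -3.4933$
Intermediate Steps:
$U = i \sqrt{3}$ ($U = \sqrt{-3} = i \sqrt{3} \approx 1.732 i$)
$\frac{-1882 + 4764}{\left(z - 305\right) + n{\left(U \right)}} = \frac{-1882 + 4764}{\left(-495 - 305\right) - 25} = \frac{2882}{-800 - 25} = \frac{2882}{-825} = 2882 \left(- \frac{1}{825}\right) = - \frac{262}{75}$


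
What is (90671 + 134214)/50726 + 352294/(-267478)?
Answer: 21140662293/6784044514 ≈ 3.1162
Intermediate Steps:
(90671 + 134214)/50726 + 352294/(-267478) = 224885*(1/50726) + 352294*(-1/267478) = 224885/50726 - 176147/133739 = 21140662293/6784044514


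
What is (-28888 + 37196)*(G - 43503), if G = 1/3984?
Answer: -359977230227/996 ≈ -3.6142e+8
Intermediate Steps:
G = 1/3984 ≈ 0.00025100
(-28888 + 37196)*(G - 43503) = (-28888 + 37196)*(1/3984 - 43503) = 8308*(-173315951/3984) = -359977230227/996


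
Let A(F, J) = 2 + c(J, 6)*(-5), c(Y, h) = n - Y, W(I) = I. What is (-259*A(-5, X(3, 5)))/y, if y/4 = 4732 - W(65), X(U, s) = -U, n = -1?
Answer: 518/4667 ≈ 0.11099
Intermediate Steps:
c(Y, h) = -1 - Y
A(F, J) = 7 + 5*J (A(F, J) = 2 + (-1 - J)*(-5) = 2 + (5 + 5*J) = 7 + 5*J)
y = 18668 (y = 4*(4732 - 1*65) = 4*(4732 - 65) = 4*4667 = 18668)
(-259*A(-5, X(3, 5)))/y = -259*(7 + 5*(-1*3))/18668 = -259*(7 + 5*(-3))*(1/18668) = -259*(7 - 15)*(1/18668) = -259*(-8)*(1/18668) = 2072*(1/18668) = 518/4667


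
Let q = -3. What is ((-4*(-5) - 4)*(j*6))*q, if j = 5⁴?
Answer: -180000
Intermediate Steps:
j = 625
((-4*(-5) - 4)*(j*6))*q = ((-4*(-5) - 4)*(625*6))*(-3) = ((20 - 4)*3750)*(-3) = (16*3750)*(-3) = 60000*(-3) = -180000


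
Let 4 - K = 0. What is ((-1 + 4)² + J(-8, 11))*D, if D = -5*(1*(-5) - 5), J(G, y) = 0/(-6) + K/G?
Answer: 425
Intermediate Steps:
K = 4 (K = 4 - 1*0 = 4 + 0 = 4)
J(G, y) = 4/G (J(G, y) = 0/(-6) + 4/G = 0*(-⅙) + 4/G = 0 + 4/G = 4/G)
D = 50 (D = -5*(-5 - 5) = -5*(-10) = 50)
((-1 + 4)² + J(-8, 11))*D = ((-1 + 4)² + 4/(-8))*50 = (3² + 4*(-⅛))*50 = (9 - ½)*50 = (17/2)*50 = 425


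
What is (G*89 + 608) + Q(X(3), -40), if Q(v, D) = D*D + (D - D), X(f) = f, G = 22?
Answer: 4166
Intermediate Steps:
Q(v, D) = D**2 (Q(v, D) = D**2 + 0 = D**2)
(G*89 + 608) + Q(X(3), -40) = (22*89 + 608) + (-40)**2 = (1958 + 608) + 1600 = 2566 + 1600 = 4166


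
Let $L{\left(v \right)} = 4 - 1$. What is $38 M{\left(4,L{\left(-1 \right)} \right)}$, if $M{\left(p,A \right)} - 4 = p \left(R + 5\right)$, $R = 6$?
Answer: $1824$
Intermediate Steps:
$L{\left(v \right)} = 3$ ($L{\left(v \right)} = 4 - 1 = 3$)
$M{\left(p,A \right)} = 4 + 11 p$ ($M{\left(p,A \right)} = 4 + p \left(6 + 5\right) = 4 + p 11 = 4 + 11 p$)
$38 M{\left(4,L{\left(-1 \right)} \right)} = 38 \left(4 + 11 \cdot 4\right) = 38 \left(4 + 44\right) = 38 \cdot 48 = 1824$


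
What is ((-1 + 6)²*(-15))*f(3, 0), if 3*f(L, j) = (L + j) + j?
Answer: -375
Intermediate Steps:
f(L, j) = L/3 + 2*j/3 (f(L, j) = ((L + j) + j)/3 = (L + 2*j)/3 = L/3 + 2*j/3)
((-1 + 6)²*(-15))*f(3, 0) = ((-1 + 6)²*(-15))*((⅓)*3 + (⅔)*0) = (5²*(-15))*(1 + 0) = (25*(-15))*1 = -375*1 = -375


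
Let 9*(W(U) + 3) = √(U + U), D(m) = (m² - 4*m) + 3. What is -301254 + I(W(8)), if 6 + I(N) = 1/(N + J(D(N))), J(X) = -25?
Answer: -74712489/248 ≈ -3.0126e+5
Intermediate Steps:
D(m) = 3 + m² - 4*m
W(U) = -3 + √2*√U/9 (W(U) = -3 + √(U + U)/9 = -3 + √(2*U)/9 = -3 + (√2*√U)/9 = -3 + √2*√U/9)
I(N) = -6 + 1/(-25 + N) (I(N) = -6 + 1/(N - 25) = -6 + 1/(-25 + N))
-301254 + I(W(8)) = -301254 + (151 - 6*(-3 + √2*√8/9))/(-25 + (-3 + √2*√8/9)) = -301254 + (151 - 6*(-3 + √2*(2*√2)/9))/(-25 + (-3 + √2*(2*√2)/9)) = -301254 + (151 - 6*(-3 + 4/9))/(-25 + (-3 + 4/9)) = -301254 + (151 - 6*(-23/9))/(-25 - 23/9) = -301254 + (151 + 46/3)/(-248/9) = -301254 - 9/248*499/3 = -301254 - 1497/248 = -74712489/248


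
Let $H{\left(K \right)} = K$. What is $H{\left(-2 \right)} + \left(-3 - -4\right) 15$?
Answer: $13$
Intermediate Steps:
$H{\left(-2 \right)} + \left(-3 - -4\right) 15 = -2 + \left(-3 - -4\right) 15 = -2 + \left(-3 + 4\right) 15 = -2 + 1 \cdot 15 = -2 + 15 = 13$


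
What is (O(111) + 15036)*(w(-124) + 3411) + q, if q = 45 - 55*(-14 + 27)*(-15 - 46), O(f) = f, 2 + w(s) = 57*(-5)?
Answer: 47362888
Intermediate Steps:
w(s) = -287 (w(s) = -2 + 57*(-5) = -2 - 285 = -287)
q = 43660 (q = 45 - 715*(-61) = 45 - 55*(-793) = 45 + 43615 = 43660)
(O(111) + 15036)*(w(-124) + 3411) + q = (111 + 15036)*(-287 + 3411) + 43660 = 15147*3124 + 43660 = 47319228 + 43660 = 47362888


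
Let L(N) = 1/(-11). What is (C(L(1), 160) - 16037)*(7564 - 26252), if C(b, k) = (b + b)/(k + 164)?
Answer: 267032224640/891 ≈ 2.9970e+8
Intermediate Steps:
L(N) = -1/11
C(b, k) = 2*b/(164 + k) (C(b, k) = (2*b)/(164 + k) = 2*b/(164 + k))
(C(L(1), 160) - 16037)*(7564 - 26252) = (2*(-1/11)/(164 + 160) - 16037)*(7564 - 26252) = (2*(-1/11)/324 - 16037)*(-18688) = (2*(-1/11)*(1/324) - 16037)*(-18688) = (-1/1782 - 16037)*(-18688) = -28577935/1782*(-18688) = 267032224640/891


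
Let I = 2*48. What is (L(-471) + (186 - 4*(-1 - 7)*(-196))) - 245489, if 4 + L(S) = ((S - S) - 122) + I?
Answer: -251605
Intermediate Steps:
I = 96
L(S) = -30 (L(S) = -4 + (((S - S) - 122) + 96) = -4 + ((0 - 122) + 96) = -4 + (-122 + 96) = -4 - 26 = -30)
(L(-471) + (186 - 4*(-1 - 7)*(-196))) - 245489 = (-30 + (186 - 4*(-1 - 7)*(-196))) - 245489 = (-30 + (186 - 4*(-8)*(-196))) - 245489 = (-30 + (186 + 32*(-196))) - 245489 = (-30 + (186 - 6272)) - 245489 = (-30 - 6086) - 245489 = -6116 - 245489 = -251605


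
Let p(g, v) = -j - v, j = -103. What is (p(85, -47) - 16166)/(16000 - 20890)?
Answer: 8008/2445 ≈ 3.2753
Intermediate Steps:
p(g, v) = 103 - v (p(g, v) = -1*(-103) - v = 103 - v)
(p(85, -47) - 16166)/(16000 - 20890) = ((103 - 1*(-47)) - 16166)/(16000 - 20890) = ((103 + 47) - 16166)/(-4890) = (150 - 16166)*(-1/4890) = -16016*(-1/4890) = 8008/2445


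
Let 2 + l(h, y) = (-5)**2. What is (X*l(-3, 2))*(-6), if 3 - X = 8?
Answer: 690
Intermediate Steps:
X = -5 (X = 3 - 1*8 = 3 - 8 = -5)
l(h, y) = 23 (l(h, y) = -2 + (-5)**2 = -2 + 25 = 23)
(X*l(-3, 2))*(-6) = -5*23*(-6) = -115*(-6) = 690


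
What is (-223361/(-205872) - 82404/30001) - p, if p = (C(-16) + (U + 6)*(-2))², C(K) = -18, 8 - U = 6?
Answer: -7150142570959/6176365872 ≈ -1157.7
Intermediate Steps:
U = 2 (U = 8 - 1*6 = 8 - 6 = 2)
p = 1156 (p = (-18 + (2 + 6)*(-2))² = (-18 + 8*(-2))² = (-18 - 16)² = (-34)² = 1156)
(-223361/(-205872) - 82404/30001) - p = (-223361/(-205872) - 82404/30001) - 1*1156 = (-223361*(-1/205872) - 82404*1/30001) - 1156 = (223361/205872 - 82404/30001) - 1156 = -10263622927/6176365872 - 1156 = -7150142570959/6176365872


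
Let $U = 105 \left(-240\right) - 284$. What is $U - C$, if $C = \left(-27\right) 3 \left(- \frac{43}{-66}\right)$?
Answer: $- \frac{559487}{22} \approx -25431.0$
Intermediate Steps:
$C = - \frac{1161}{22}$ ($C = - 81 \left(\left(-43\right) \left(- \frac{1}{66}\right)\right) = \left(-81\right) \frac{43}{66} = - \frac{1161}{22} \approx -52.773$)
$U = -25484$ ($U = -25200 - 284 = -25484$)
$U - C = -25484 - - \frac{1161}{22} = -25484 + \frac{1161}{22} = - \frac{559487}{22}$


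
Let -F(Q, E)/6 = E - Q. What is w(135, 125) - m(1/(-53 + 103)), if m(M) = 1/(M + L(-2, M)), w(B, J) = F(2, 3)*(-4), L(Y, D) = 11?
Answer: 13174/551 ≈ 23.909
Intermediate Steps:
F(Q, E) = -6*E + 6*Q (F(Q, E) = -6*(E - Q) = -6*E + 6*Q)
w(B, J) = 24 (w(B, J) = (-6*3 + 6*2)*(-4) = (-18 + 12)*(-4) = -6*(-4) = 24)
m(M) = 1/(11 + M) (m(M) = 1/(M + 11) = 1/(11 + M))
w(135, 125) - m(1/(-53 + 103)) = 24 - 1/(11 + 1/(-53 + 103)) = 24 - 1/(11 + 1/50) = 24 - 1/551/50 = 24 - 1*50/551 = 24 - 50/551 = 13174/551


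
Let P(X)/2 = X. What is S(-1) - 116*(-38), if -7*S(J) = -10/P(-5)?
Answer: 30855/7 ≈ 4407.9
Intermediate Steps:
P(X) = 2*X
S(J) = -⅐ (S(J) = -(-10)/(7*(2*(-5))) = -(-10)/(7*(-10)) = -(-10)*(-1)/(7*10) = -⅐*1 = -⅐)
S(-1) - 116*(-38) = -⅐ - 116*(-38) = -⅐ + 4408 = 30855/7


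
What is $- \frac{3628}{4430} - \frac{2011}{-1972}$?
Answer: $\frac{877157}{4367980} \approx 0.20082$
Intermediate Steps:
$- \frac{3628}{4430} - \frac{2011}{-1972} = \left(-3628\right) \frac{1}{4430} - - \frac{2011}{1972} = - \frac{1814}{2215} + \frac{2011}{1972} = \frac{877157}{4367980}$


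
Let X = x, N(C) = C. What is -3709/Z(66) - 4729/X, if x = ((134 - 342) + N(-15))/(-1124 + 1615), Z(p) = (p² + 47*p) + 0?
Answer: 17316193955/1663134 ≈ 10412.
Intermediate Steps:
Z(p) = p² + 47*p
x = -223/491 (x = ((134 - 342) - 15)/(-1124 + 1615) = (-208 - 15)/491 = -223*1/491 = -223/491 ≈ -0.45417)
X = -223/491 ≈ -0.45417
-3709/Z(66) - 4729/X = -3709*1/(66*(47 + 66)) - 4729/(-223/491) = -3709/(66*113) - 4729*(-491/223) = -3709/7458 + 2321939/223 = 17316193955/1663134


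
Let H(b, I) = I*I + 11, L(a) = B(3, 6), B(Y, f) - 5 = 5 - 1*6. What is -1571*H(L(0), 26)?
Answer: -1079277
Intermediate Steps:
B(Y, f) = 4 (B(Y, f) = 5 + (5 - 1*6) = 5 + (5 - 6) = 5 - 1 = 4)
L(a) = 4
H(b, I) = 11 + I² (H(b, I) = I² + 11 = 11 + I²)
-1571*H(L(0), 26) = -1571*(11 + 26²) = -1571*(11 + 676) = -1571*687 = -1079277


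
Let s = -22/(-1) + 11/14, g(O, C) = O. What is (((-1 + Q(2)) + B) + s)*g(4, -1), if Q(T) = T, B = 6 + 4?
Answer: 946/7 ≈ 135.14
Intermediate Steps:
B = 10
s = 319/14 (s = -22*(-1) + 11*(1/14) = 22 + 11/14 = 319/14 ≈ 22.786)
(((-1 + Q(2)) + B) + s)*g(4, -1) = (((-1 + 2) + 10) + 319/14)*4 = ((1 + 10) + 319/14)*4 = (11 + 319/14)*4 = (473/14)*4 = 946/7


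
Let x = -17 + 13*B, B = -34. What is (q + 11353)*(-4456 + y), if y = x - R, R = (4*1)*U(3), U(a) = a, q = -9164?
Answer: -10785203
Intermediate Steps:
x = -459 (x = -17 + 13*(-34) = -17 - 442 = -459)
R = 12 (R = (4*1)*3 = 4*3 = 12)
y = -471 (y = -459 - 1*12 = -459 - 12 = -471)
(q + 11353)*(-4456 + y) = (-9164 + 11353)*(-4456 - 471) = 2189*(-4927) = -10785203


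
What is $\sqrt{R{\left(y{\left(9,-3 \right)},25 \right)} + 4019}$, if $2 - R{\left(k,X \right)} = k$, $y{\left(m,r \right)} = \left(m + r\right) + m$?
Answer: $\sqrt{4006} \approx 63.293$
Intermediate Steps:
$y{\left(m,r \right)} = r + 2 m$
$R{\left(k,X \right)} = 2 - k$
$\sqrt{R{\left(y{\left(9,-3 \right)},25 \right)} + 4019} = \sqrt{\left(2 - \left(-3 + 2 \cdot 9\right)\right) + 4019} = \sqrt{\left(2 - \left(-3 + 18\right)\right) + 4019} = \sqrt{\left(2 - 15\right) + 4019} = \sqrt{-13 + 4019} = \sqrt{4006}$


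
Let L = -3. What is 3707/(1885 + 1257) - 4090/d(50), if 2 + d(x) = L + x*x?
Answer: -720363/1567858 ≈ -0.45946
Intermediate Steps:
d(x) = -5 + x² (d(x) = -2 + (-3 + x*x) = -2 + (-3 + x²) = -5 + x²)
3707/(1885 + 1257) - 4090/d(50) = 3707/(1885 + 1257) - 4090/(-5 + 50²) = 3707/3142 - 4090/(-5 + 2500) = 3707*(1/3142) - 4090/2495 = 3707/3142 - 4090*1/2495 = 3707/3142 - 818/499 = -720363/1567858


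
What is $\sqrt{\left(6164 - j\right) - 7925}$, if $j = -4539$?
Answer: $\sqrt{2778} \approx 52.707$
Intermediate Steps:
$\sqrt{\left(6164 - j\right) - 7925} = \sqrt{\left(6164 - -4539\right) - 7925} = \sqrt{\left(6164 + 4539\right) - 7925} = \sqrt{10703 - 7925} = \sqrt{2778}$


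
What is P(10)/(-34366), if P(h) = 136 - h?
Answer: -63/17183 ≈ -0.0036664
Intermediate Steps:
P(10)/(-34366) = (136 - 1*10)/(-34366) = (136 - 10)*(-1/34366) = 126*(-1/34366) = -63/17183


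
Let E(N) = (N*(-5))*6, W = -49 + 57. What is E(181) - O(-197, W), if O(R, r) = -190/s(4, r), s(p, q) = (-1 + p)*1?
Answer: -16100/3 ≈ -5366.7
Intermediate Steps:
s(p, q) = -1 + p
W = 8
O(R, r) = -190/3 (O(R, r) = -190/(-1 + 4) = -190/3)
E(N) = -30*N (E(N) = -5*N*6 = -30*N)
E(181) - O(-197, W) = -30*181 - 1*(-190/3) = -5430 + 190/3 = -16100/3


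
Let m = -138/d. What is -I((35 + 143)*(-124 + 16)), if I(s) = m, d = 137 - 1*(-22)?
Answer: 46/53 ≈ 0.86792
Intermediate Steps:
d = 159 (d = 137 + 22 = 159)
m = -46/53 (m = -138/159 = -138*1/159 = -46/53 ≈ -0.86792)
I(s) = -46/53
-I((35 + 143)*(-124 + 16)) = -1*(-46/53) = 46/53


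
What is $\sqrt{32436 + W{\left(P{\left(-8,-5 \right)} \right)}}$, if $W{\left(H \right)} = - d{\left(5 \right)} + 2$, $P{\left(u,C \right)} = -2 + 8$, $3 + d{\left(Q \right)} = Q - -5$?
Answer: $\sqrt{32431} \approx 180.09$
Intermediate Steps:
$d{\left(Q \right)} = 2 + Q$ ($d{\left(Q \right)} = -3 + \left(Q - -5\right) = -3 + \left(Q + 5\right) = -3 + \left(5 + Q\right) = 2 + Q$)
$P{\left(u,C \right)} = 6$
$W{\left(H \right)} = -5$ ($W{\left(H \right)} = - (2 + 5) + 2 = \left(-1\right) 7 + 2 = -7 + 2 = -5$)
$\sqrt{32436 + W{\left(P{\left(-8,-5 \right)} \right)}} = \sqrt{32436 - 5} = \sqrt{32431}$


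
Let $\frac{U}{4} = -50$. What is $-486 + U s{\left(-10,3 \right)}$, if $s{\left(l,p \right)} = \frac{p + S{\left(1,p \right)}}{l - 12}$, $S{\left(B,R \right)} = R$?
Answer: $- \frac{4746}{11} \approx -431.45$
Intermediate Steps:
$U = -200$ ($U = 4 \left(-50\right) = -200$)
$s{\left(l,p \right)} = \frac{2 p}{-12 + l}$ ($s{\left(l,p \right)} = \frac{p + p}{l - 12} = \frac{2 p}{-12 + l}$)
$-486 + U s{\left(-10,3 \right)} = -486 - 200 \cdot 2 \cdot 3 \frac{1}{-12 - 10} = -486 - 200 \cdot 2 \cdot 3 \frac{1}{-22} = -486 - 200 \cdot 2 \cdot 3 \left(- \frac{1}{22}\right) = -486 - - \frac{600}{11} = -486 + \frac{600}{11} = - \frac{4746}{11}$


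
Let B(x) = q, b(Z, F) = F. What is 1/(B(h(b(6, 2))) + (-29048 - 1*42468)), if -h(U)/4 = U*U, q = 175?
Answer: -1/71341 ≈ -1.4017e-5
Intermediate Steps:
h(U) = -4*U**2 (h(U) = -4*U*U = -4*U**2)
B(x) = 175
1/(B(h(b(6, 2))) + (-29048 - 1*42468)) = 1/(175 + (-29048 - 1*42468)) = 1/(175 + (-29048 - 42468)) = 1/(175 - 71516) = 1/(-71341) = -1/71341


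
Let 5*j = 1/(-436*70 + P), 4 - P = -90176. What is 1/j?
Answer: 298300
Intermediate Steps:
P = 90180 (P = 4 - 1*(-90176) = 4 + 90176 = 90180)
j = 1/298300 (j = 1/(5*(-436*70 + 90180)) = 1/(5*(-30520 + 90180)) = (⅕)/59660 = (⅕)*(1/59660) = 1/298300 ≈ 3.3523e-6)
1/j = 1/(1/298300) = 298300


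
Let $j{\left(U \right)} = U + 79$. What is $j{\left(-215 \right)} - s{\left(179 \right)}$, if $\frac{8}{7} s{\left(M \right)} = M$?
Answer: $- \frac{2341}{8} \approx -292.63$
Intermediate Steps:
$s{\left(M \right)} = \frac{7 M}{8}$
$j{\left(U \right)} = 79 + U$
$j{\left(-215 \right)} - s{\left(179 \right)} = \left(79 - 215\right) - \frac{7}{8} \cdot 179 = -136 - \frac{1253}{8} = - \frac{2341}{8}$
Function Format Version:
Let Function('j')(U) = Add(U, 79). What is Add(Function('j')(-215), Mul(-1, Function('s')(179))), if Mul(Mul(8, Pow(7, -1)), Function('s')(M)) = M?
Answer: Rational(-2341, 8) ≈ -292.63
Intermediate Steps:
Function('s')(M) = Mul(Rational(7, 8), M)
Function('j')(U) = Add(79, U)
Add(Function('j')(-215), Mul(-1, Function('s')(179))) = Add(Add(79, -215), Mul(-1, Mul(Rational(7, 8), 179))) = Add(-136, Mul(-1, Rational(1253, 8))) = Add(-136, Rational(-1253, 8)) = Rational(-2341, 8)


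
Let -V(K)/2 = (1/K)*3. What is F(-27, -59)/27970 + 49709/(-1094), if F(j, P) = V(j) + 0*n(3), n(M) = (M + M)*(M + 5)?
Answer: -6256622191/137696310 ≈ -45.438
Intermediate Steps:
n(M) = 2*M*(5 + M) (n(M) = (2*M)*(5 + M) = 2*M*(5 + M))
V(K) = -6/K (V(K) = -2*1/K*3 = -2*3/K = -6/K)
F(j, P) = -6/j (F(j, P) = -6/j + 0*(2*3*(5 + 3)) = -6/j + 0*(2*3*8) = -6/j + 0*48 = -6/j + 0 = -6/j)
F(-27, -59)/27970 + 49709/(-1094) = -6/(-27)/27970 + 49709/(-1094) = -6*(-1/27)*(1/27970) + 49709*(-1/1094) = (2/9)*(1/27970) - 49709/1094 = 1/125865 - 49709/1094 = -6256622191/137696310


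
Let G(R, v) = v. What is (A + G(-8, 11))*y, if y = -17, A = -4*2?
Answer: -51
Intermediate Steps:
A = -8
(A + G(-8, 11))*y = (-8 + 11)*(-17) = 3*(-17) = -51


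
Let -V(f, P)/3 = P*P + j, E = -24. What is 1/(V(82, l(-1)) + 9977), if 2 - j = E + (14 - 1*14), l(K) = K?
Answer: 1/9896 ≈ 0.00010105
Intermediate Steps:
j = 26 (j = 2 - (-24 + (14 - 1*14)) = 2 - (-24 + (14 - 14)) = 2 - (-24 + 0) = 2 - 1*(-24) = 2 + 24 = 26)
V(f, P) = -78 - 3*P² (V(f, P) = -3*(P*P + 26) = -3*(P² + 26) = -3*(26 + P²) = -78 - 3*P²)
1/(V(82, l(-1)) + 9977) = 1/((-78 - 3*(-1)²) + 9977) = 1/((-78 - 3*1) + 9977) = 1/((-78 - 3) + 9977) = 1/(-81 + 9977) = 1/9896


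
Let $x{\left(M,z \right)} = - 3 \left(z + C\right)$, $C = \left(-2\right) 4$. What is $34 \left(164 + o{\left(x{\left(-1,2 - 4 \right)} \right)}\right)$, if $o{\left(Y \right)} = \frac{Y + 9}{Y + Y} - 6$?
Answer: $\frac{53941}{10} \approx 5394.1$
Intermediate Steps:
$C = -8$
$x{\left(M,z \right)} = 24 - 3 z$ ($x{\left(M,z \right)} = - 3 \left(z - 8\right) = - 3 \left(-8 + z\right) = 24 - 3 z$)
$o{\left(Y \right)} = -6 + \frac{9 + Y}{2 Y}$ ($o{\left(Y \right)} = \frac{9 + Y}{2 Y} - 6 = -6 + \frac{9 + Y}{2 Y}$)
$34 \left(164 + o{\left(x{\left(-1,2 - 4 \right)} \right)}\right) = 34 \left(164 + \frac{9 - 11 \left(24 - 3 \left(2 - 4\right)\right)}{2 \left(24 - 3 \left(2 - 4\right)\right)}\right) = 34 \left(164 + \frac{9 - 11 \left(24 - -6\right)}{2 \left(24 - -6\right)}\right) = 34 \left(164 + \frac{9 - 11 \left(24 + 6\right)}{2 \left(24 + 6\right)}\right) = 34 \left(164 + \frac{9 - 330}{2 \cdot 30}\right) = 34 \left(164 + \frac{1}{2} \cdot \frac{1}{30} \left(9 - 330\right)\right) = 34 \left(164 + \frac{1}{2} \cdot \frac{1}{30} \left(-321\right)\right) = 34 \left(164 - \frac{107}{20}\right) = 34 \cdot \frac{3173}{20} = \frac{53941}{10}$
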